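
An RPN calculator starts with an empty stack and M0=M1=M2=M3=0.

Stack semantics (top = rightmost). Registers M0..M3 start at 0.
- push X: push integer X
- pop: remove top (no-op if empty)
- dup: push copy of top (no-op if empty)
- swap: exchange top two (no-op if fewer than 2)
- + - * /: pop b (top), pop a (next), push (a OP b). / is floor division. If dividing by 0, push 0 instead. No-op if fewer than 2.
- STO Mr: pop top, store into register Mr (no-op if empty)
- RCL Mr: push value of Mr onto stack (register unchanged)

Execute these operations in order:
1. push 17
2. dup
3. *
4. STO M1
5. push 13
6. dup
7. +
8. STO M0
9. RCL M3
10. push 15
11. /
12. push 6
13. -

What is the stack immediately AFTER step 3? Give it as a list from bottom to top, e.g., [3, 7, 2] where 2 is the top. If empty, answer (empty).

After op 1 (push 17): stack=[17] mem=[0,0,0,0]
After op 2 (dup): stack=[17,17] mem=[0,0,0,0]
After op 3 (*): stack=[289] mem=[0,0,0,0]

[289]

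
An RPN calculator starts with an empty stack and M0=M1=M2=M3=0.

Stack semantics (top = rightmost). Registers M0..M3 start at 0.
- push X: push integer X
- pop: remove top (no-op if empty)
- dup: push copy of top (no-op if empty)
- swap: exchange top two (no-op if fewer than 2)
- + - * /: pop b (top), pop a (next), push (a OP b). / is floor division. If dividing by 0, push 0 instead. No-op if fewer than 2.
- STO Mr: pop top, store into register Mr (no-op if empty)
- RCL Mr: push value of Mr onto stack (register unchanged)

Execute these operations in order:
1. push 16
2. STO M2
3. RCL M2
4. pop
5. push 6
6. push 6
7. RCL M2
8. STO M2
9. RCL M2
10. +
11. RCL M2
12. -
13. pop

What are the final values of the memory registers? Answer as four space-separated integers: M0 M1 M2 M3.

Answer: 0 0 16 0

Derivation:
After op 1 (push 16): stack=[16] mem=[0,0,0,0]
After op 2 (STO M2): stack=[empty] mem=[0,0,16,0]
After op 3 (RCL M2): stack=[16] mem=[0,0,16,0]
After op 4 (pop): stack=[empty] mem=[0,0,16,0]
After op 5 (push 6): stack=[6] mem=[0,0,16,0]
After op 6 (push 6): stack=[6,6] mem=[0,0,16,0]
After op 7 (RCL M2): stack=[6,6,16] mem=[0,0,16,0]
After op 8 (STO M2): stack=[6,6] mem=[0,0,16,0]
After op 9 (RCL M2): stack=[6,6,16] mem=[0,0,16,0]
After op 10 (+): stack=[6,22] mem=[0,0,16,0]
After op 11 (RCL M2): stack=[6,22,16] mem=[0,0,16,0]
After op 12 (-): stack=[6,6] mem=[0,0,16,0]
After op 13 (pop): stack=[6] mem=[0,0,16,0]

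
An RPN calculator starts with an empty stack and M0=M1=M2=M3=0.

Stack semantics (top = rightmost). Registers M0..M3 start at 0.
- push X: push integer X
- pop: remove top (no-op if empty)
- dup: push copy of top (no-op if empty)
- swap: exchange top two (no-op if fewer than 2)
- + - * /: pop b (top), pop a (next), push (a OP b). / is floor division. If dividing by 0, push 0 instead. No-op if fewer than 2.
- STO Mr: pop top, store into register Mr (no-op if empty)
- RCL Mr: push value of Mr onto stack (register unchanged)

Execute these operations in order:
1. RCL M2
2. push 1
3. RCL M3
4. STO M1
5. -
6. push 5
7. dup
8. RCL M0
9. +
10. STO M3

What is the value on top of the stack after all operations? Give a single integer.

Answer: 5

Derivation:
After op 1 (RCL M2): stack=[0] mem=[0,0,0,0]
After op 2 (push 1): stack=[0,1] mem=[0,0,0,0]
After op 3 (RCL M3): stack=[0,1,0] mem=[0,0,0,0]
After op 4 (STO M1): stack=[0,1] mem=[0,0,0,0]
After op 5 (-): stack=[-1] mem=[0,0,0,0]
After op 6 (push 5): stack=[-1,5] mem=[0,0,0,0]
After op 7 (dup): stack=[-1,5,5] mem=[0,0,0,0]
After op 8 (RCL M0): stack=[-1,5,5,0] mem=[0,0,0,0]
After op 9 (+): stack=[-1,5,5] mem=[0,0,0,0]
After op 10 (STO M3): stack=[-1,5] mem=[0,0,0,5]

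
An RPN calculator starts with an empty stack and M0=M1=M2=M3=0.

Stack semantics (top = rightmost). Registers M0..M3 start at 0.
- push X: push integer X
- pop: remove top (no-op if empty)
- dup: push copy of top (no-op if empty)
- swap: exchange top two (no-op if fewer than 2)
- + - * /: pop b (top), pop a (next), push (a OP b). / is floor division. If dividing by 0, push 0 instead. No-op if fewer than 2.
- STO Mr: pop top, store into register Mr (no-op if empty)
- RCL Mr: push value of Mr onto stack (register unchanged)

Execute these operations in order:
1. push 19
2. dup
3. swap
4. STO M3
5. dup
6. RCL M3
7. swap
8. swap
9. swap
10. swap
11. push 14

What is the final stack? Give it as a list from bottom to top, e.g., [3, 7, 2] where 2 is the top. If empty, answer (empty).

After op 1 (push 19): stack=[19] mem=[0,0,0,0]
After op 2 (dup): stack=[19,19] mem=[0,0,0,0]
After op 3 (swap): stack=[19,19] mem=[0,0,0,0]
After op 4 (STO M3): stack=[19] mem=[0,0,0,19]
After op 5 (dup): stack=[19,19] mem=[0,0,0,19]
After op 6 (RCL M3): stack=[19,19,19] mem=[0,0,0,19]
After op 7 (swap): stack=[19,19,19] mem=[0,0,0,19]
After op 8 (swap): stack=[19,19,19] mem=[0,0,0,19]
After op 9 (swap): stack=[19,19,19] mem=[0,0,0,19]
After op 10 (swap): stack=[19,19,19] mem=[0,0,0,19]
After op 11 (push 14): stack=[19,19,19,14] mem=[0,0,0,19]

Answer: [19, 19, 19, 14]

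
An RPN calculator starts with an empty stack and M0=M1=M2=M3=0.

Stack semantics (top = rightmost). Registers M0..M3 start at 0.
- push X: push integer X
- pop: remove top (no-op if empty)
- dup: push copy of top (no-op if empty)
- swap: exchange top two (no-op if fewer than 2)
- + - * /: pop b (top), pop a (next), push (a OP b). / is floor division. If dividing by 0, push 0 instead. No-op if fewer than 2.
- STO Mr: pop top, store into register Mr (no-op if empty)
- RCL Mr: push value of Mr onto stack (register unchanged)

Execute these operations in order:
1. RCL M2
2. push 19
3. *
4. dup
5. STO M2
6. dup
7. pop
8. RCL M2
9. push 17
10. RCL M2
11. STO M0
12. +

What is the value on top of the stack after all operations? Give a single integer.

After op 1 (RCL M2): stack=[0] mem=[0,0,0,0]
After op 2 (push 19): stack=[0,19] mem=[0,0,0,0]
After op 3 (*): stack=[0] mem=[0,0,0,0]
After op 4 (dup): stack=[0,0] mem=[0,0,0,0]
After op 5 (STO M2): stack=[0] mem=[0,0,0,0]
After op 6 (dup): stack=[0,0] mem=[0,0,0,0]
After op 7 (pop): stack=[0] mem=[0,0,0,0]
After op 8 (RCL M2): stack=[0,0] mem=[0,0,0,0]
After op 9 (push 17): stack=[0,0,17] mem=[0,0,0,0]
After op 10 (RCL M2): stack=[0,0,17,0] mem=[0,0,0,0]
After op 11 (STO M0): stack=[0,0,17] mem=[0,0,0,0]
After op 12 (+): stack=[0,17] mem=[0,0,0,0]

Answer: 17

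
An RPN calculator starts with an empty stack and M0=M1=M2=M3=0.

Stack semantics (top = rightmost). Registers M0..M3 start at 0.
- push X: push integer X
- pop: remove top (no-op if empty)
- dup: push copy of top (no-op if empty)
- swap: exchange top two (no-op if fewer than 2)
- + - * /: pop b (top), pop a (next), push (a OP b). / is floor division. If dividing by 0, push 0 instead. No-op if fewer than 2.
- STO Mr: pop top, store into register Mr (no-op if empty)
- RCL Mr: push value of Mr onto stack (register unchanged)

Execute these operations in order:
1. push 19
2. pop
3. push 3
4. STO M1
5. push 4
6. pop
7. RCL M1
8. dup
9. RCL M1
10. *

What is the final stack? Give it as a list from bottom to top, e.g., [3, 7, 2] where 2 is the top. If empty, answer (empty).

Answer: [3, 9]

Derivation:
After op 1 (push 19): stack=[19] mem=[0,0,0,0]
After op 2 (pop): stack=[empty] mem=[0,0,0,0]
After op 3 (push 3): stack=[3] mem=[0,0,0,0]
After op 4 (STO M1): stack=[empty] mem=[0,3,0,0]
After op 5 (push 4): stack=[4] mem=[0,3,0,0]
After op 6 (pop): stack=[empty] mem=[0,3,0,0]
After op 7 (RCL M1): stack=[3] mem=[0,3,0,0]
After op 8 (dup): stack=[3,3] mem=[0,3,0,0]
After op 9 (RCL M1): stack=[3,3,3] mem=[0,3,0,0]
After op 10 (*): stack=[3,9] mem=[0,3,0,0]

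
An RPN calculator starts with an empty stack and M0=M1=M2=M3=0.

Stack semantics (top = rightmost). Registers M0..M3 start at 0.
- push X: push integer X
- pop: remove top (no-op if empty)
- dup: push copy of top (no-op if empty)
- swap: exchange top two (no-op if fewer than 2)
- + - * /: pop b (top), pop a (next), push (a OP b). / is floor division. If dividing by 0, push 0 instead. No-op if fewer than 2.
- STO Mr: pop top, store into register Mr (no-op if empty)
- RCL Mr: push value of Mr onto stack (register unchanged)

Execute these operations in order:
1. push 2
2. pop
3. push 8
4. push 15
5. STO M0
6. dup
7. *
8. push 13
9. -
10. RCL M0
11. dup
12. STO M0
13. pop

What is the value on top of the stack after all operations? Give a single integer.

Answer: 51

Derivation:
After op 1 (push 2): stack=[2] mem=[0,0,0,0]
After op 2 (pop): stack=[empty] mem=[0,0,0,0]
After op 3 (push 8): stack=[8] mem=[0,0,0,0]
After op 4 (push 15): stack=[8,15] mem=[0,0,0,0]
After op 5 (STO M0): stack=[8] mem=[15,0,0,0]
After op 6 (dup): stack=[8,8] mem=[15,0,0,0]
After op 7 (*): stack=[64] mem=[15,0,0,0]
After op 8 (push 13): stack=[64,13] mem=[15,0,0,0]
After op 9 (-): stack=[51] mem=[15,0,0,0]
After op 10 (RCL M0): stack=[51,15] mem=[15,0,0,0]
After op 11 (dup): stack=[51,15,15] mem=[15,0,0,0]
After op 12 (STO M0): stack=[51,15] mem=[15,0,0,0]
After op 13 (pop): stack=[51] mem=[15,0,0,0]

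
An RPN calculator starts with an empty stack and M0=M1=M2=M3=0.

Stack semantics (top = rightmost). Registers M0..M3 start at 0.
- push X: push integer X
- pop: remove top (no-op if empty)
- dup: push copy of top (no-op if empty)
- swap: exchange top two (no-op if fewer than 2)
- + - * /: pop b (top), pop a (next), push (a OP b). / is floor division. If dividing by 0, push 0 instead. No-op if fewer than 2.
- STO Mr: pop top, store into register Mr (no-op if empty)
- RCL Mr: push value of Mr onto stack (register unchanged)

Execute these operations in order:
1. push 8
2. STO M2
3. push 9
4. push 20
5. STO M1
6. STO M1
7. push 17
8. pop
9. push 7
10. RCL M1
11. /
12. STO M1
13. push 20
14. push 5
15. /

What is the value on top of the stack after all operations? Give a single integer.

Answer: 4

Derivation:
After op 1 (push 8): stack=[8] mem=[0,0,0,0]
After op 2 (STO M2): stack=[empty] mem=[0,0,8,0]
After op 3 (push 9): stack=[9] mem=[0,0,8,0]
After op 4 (push 20): stack=[9,20] mem=[0,0,8,0]
After op 5 (STO M1): stack=[9] mem=[0,20,8,0]
After op 6 (STO M1): stack=[empty] mem=[0,9,8,0]
After op 7 (push 17): stack=[17] mem=[0,9,8,0]
After op 8 (pop): stack=[empty] mem=[0,9,8,0]
After op 9 (push 7): stack=[7] mem=[0,9,8,0]
After op 10 (RCL M1): stack=[7,9] mem=[0,9,8,0]
After op 11 (/): stack=[0] mem=[0,9,8,0]
After op 12 (STO M1): stack=[empty] mem=[0,0,8,0]
After op 13 (push 20): stack=[20] mem=[0,0,8,0]
After op 14 (push 5): stack=[20,5] mem=[0,0,8,0]
After op 15 (/): stack=[4] mem=[0,0,8,0]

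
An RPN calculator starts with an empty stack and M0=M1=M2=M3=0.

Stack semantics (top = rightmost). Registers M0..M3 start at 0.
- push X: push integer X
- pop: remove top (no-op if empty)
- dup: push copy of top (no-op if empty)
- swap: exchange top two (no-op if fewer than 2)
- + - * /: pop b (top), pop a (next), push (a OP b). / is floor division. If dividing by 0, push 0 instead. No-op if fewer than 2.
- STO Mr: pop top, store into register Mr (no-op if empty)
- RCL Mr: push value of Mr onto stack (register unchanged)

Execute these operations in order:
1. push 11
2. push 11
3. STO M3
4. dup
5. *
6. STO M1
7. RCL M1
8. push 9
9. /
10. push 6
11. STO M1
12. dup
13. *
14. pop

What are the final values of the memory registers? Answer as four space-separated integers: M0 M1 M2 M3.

Answer: 0 6 0 11

Derivation:
After op 1 (push 11): stack=[11] mem=[0,0,0,0]
After op 2 (push 11): stack=[11,11] mem=[0,0,0,0]
After op 3 (STO M3): stack=[11] mem=[0,0,0,11]
After op 4 (dup): stack=[11,11] mem=[0,0,0,11]
After op 5 (*): stack=[121] mem=[0,0,0,11]
After op 6 (STO M1): stack=[empty] mem=[0,121,0,11]
After op 7 (RCL M1): stack=[121] mem=[0,121,0,11]
After op 8 (push 9): stack=[121,9] mem=[0,121,0,11]
After op 9 (/): stack=[13] mem=[0,121,0,11]
After op 10 (push 6): stack=[13,6] mem=[0,121,0,11]
After op 11 (STO M1): stack=[13] mem=[0,6,0,11]
After op 12 (dup): stack=[13,13] mem=[0,6,0,11]
After op 13 (*): stack=[169] mem=[0,6,0,11]
After op 14 (pop): stack=[empty] mem=[0,6,0,11]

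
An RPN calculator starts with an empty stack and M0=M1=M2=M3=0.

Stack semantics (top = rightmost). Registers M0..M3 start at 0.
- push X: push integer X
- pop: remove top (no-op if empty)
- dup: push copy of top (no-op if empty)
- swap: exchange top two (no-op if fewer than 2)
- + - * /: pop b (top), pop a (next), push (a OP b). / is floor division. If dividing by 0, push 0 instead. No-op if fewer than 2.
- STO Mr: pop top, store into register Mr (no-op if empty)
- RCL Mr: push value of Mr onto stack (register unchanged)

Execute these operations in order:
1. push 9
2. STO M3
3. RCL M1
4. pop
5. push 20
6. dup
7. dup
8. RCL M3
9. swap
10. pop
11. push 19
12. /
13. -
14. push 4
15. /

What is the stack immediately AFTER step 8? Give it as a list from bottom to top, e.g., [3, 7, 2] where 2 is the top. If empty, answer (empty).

After op 1 (push 9): stack=[9] mem=[0,0,0,0]
After op 2 (STO M3): stack=[empty] mem=[0,0,0,9]
After op 3 (RCL M1): stack=[0] mem=[0,0,0,9]
After op 4 (pop): stack=[empty] mem=[0,0,0,9]
After op 5 (push 20): stack=[20] mem=[0,0,0,9]
After op 6 (dup): stack=[20,20] mem=[0,0,0,9]
After op 7 (dup): stack=[20,20,20] mem=[0,0,0,9]
After op 8 (RCL M3): stack=[20,20,20,9] mem=[0,0,0,9]

[20, 20, 20, 9]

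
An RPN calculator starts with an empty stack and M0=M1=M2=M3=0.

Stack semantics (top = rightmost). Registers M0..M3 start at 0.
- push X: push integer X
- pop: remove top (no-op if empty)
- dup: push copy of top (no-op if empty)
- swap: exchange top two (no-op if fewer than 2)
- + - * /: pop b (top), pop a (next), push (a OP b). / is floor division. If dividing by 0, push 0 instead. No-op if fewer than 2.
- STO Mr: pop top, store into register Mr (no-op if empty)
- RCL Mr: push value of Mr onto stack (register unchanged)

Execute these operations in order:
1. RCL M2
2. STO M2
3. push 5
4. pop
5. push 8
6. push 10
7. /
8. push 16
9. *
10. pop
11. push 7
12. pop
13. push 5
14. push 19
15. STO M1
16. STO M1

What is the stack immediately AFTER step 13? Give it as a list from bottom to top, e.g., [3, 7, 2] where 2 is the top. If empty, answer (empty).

After op 1 (RCL M2): stack=[0] mem=[0,0,0,0]
After op 2 (STO M2): stack=[empty] mem=[0,0,0,0]
After op 3 (push 5): stack=[5] mem=[0,0,0,0]
After op 4 (pop): stack=[empty] mem=[0,0,0,0]
After op 5 (push 8): stack=[8] mem=[0,0,0,0]
After op 6 (push 10): stack=[8,10] mem=[0,0,0,0]
After op 7 (/): stack=[0] mem=[0,0,0,0]
After op 8 (push 16): stack=[0,16] mem=[0,0,0,0]
After op 9 (*): stack=[0] mem=[0,0,0,0]
After op 10 (pop): stack=[empty] mem=[0,0,0,0]
After op 11 (push 7): stack=[7] mem=[0,0,0,0]
After op 12 (pop): stack=[empty] mem=[0,0,0,0]
After op 13 (push 5): stack=[5] mem=[0,0,0,0]

[5]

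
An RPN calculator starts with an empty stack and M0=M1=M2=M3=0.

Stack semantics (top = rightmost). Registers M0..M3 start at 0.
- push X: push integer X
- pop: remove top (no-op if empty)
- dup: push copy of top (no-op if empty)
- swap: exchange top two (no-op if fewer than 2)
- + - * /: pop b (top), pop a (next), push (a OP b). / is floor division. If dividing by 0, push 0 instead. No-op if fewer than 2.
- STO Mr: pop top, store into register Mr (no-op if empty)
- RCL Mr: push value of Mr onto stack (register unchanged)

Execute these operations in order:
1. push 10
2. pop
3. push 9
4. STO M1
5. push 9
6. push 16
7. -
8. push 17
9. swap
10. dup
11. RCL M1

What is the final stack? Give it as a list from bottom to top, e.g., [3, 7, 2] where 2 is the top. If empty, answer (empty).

Answer: [17, -7, -7, 9]

Derivation:
After op 1 (push 10): stack=[10] mem=[0,0,0,0]
After op 2 (pop): stack=[empty] mem=[0,0,0,0]
After op 3 (push 9): stack=[9] mem=[0,0,0,0]
After op 4 (STO M1): stack=[empty] mem=[0,9,0,0]
After op 5 (push 9): stack=[9] mem=[0,9,0,0]
After op 6 (push 16): stack=[9,16] mem=[0,9,0,0]
After op 7 (-): stack=[-7] mem=[0,9,0,0]
After op 8 (push 17): stack=[-7,17] mem=[0,9,0,0]
After op 9 (swap): stack=[17,-7] mem=[0,9,0,0]
After op 10 (dup): stack=[17,-7,-7] mem=[0,9,0,0]
After op 11 (RCL M1): stack=[17,-7,-7,9] mem=[0,9,0,0]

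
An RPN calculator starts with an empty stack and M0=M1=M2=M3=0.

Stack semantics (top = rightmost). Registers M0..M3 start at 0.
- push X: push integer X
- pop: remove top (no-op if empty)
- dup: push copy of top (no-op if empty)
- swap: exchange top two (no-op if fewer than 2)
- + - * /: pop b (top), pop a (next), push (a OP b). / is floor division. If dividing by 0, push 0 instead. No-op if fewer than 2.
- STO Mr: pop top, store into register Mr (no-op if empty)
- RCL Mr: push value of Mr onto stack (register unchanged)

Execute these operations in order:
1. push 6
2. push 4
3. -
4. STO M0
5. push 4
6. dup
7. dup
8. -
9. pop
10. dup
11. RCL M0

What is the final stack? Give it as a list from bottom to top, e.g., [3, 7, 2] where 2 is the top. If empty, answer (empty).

After op 1 (push 6): stack=[6] mem=[0,0,0,0]
After op 2 (push 4): stack=[6,4] mem=[0,0,0,0]
After op 3 (-): stack=[2] mem=[0,0,0,0]
After op 4 (STO M0): stack=[empty] mem=[2,0,0,0]
After op 5 (push 4): stack=[4] mem=[2,0,0,0]
After op 6 (dup): stack=[4,4] mem=[2,0,0,0]
After op 7 (dup): stack=[4,4,4] mem=[2,0,0,0]
After op 8 (-): stack=[4,0] mem=[2,0,0,0]
After op 9 (pop): stack=[4] mem=[2,0,0,0]
After op 10 (dup): stack=[4,4] mem=[2,0,0,0]
After op 11 (RCL M0): stack=[4,4,2] mem=[2,0,0,0]

Answer: [4, 4, 2]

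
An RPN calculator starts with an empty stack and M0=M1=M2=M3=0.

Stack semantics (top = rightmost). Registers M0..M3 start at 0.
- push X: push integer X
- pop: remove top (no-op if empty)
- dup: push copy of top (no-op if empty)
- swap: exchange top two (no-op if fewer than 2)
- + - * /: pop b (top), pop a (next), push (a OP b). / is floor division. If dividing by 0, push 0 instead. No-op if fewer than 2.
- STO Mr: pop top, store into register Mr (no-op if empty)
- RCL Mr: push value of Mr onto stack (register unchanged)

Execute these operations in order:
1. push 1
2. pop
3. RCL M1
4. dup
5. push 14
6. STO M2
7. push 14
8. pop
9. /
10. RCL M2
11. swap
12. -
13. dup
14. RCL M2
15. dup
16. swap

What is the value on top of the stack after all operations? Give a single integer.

After op 1 (push 1): stack=[1] mem=[0,0,0,0]
After op 2 (pop): stack=[empty] mem=[0,0,0,0]
After op 3 (RCL M1): stack=[0] mem=[0,0,0,0]
After op 4 (dup): stack=[0,0] mem=[0,0,0,0]
After op 5 (push 14): stack=[0,0,14] mem=[0,0,0,0]
After op 6 (STO M2): stack=[0,0] mem=[0,0,14,0]
After op 7 (push 14): stack=[0,0,14] mem=[0,0,14,0]
After op 8 (pop): stack=[0,0] mem=[0,0,14,0]
After op 9 (/): stack=[0] mem=[0,0,14,0]
After op 10 (RCL M2): stack=[0,14] mem=[0,0,14,0]
After op 11 (swap): stack=[14,0] mem=[0,0,14,0]
After op 12 (-): stack=[14] mem=[0,0,14,0]
After op 13 (dup): stack=[14,14] mem=[0,0,14,0]
After op 14 (RCL M2): stack=[14,14,14] mem=[0,0,14,0]
After op 15 (dup): stack=[14,14,14,14] mem=[0,0,14,0]
After op 16 (swap): stack=[14,14,14,14] mem=[0,0,14,0]

Answer: 14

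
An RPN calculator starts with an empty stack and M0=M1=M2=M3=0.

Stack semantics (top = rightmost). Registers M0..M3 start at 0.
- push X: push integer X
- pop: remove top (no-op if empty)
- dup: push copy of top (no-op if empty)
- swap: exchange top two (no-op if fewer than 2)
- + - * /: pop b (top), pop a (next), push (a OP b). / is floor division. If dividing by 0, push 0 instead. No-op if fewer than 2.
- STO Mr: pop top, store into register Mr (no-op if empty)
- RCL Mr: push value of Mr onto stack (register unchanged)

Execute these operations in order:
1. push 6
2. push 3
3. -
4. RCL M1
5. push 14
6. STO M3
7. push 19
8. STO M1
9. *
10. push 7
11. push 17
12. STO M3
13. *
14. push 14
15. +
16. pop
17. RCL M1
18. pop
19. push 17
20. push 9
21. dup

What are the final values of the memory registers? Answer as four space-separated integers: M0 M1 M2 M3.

After op 1 (push 6): stack=[6] mem=[0,0,0,0]
After op 2 (push 3): stack=[6,3] mem=[0,0,0,0]
After op 3 (-): stack=[3] mem=[0,0,0,0]
After op 4 (RCL M1): stack=[3,0] mem=[0,0,0,0]
After op 5 (push 14): stack=[3,0,14] mem=[0,0,0,0]
After op 6 (STO M3): stack=[3,0] mem=[0,0,0,14]
After op 7 (push 19): stack=[3,0,19] mem=[0,0,0,14]
After op 8 (STO M1): stack=[3,0] mem=[0,19,0,14]
After op 9 (*): stack=[0] mem=[0,19,0,14]
After op 10 (push 7): stack=[0,7] mem=[0,19,0,14]
After op 11 (push 17): stack=[0,7,17] mem=[0,19,0,14]
After op 12 (STO M3): stack=[0,7] mem=[0,19,0,17]
After op 13 (*): stack=[0] mem=[0,19,0,17]
After op 14 (push 14): stack=[0,14] mem=[0,19,0,17]
After op 15 (+): stack=[14] mem=[0,19,0,17]
After op 16 (pop): stack=[empty] mem=[0,19,0,17]
After op 17 (RCL M1): stack=[19] mem=[0,19,0,17]
After op 18 (pop): stack=[empty] mem=[0,19,0,17]
After op 19 (push 17): stack=[17] mem=[0,19,0,17]
After op 20 (push 9): stack=[17,9] mem=[0,19,0,17]
After op 21 (dup): stack=[17,9,9] mem=[0,19,0,17]

Answer: 0 19 0 17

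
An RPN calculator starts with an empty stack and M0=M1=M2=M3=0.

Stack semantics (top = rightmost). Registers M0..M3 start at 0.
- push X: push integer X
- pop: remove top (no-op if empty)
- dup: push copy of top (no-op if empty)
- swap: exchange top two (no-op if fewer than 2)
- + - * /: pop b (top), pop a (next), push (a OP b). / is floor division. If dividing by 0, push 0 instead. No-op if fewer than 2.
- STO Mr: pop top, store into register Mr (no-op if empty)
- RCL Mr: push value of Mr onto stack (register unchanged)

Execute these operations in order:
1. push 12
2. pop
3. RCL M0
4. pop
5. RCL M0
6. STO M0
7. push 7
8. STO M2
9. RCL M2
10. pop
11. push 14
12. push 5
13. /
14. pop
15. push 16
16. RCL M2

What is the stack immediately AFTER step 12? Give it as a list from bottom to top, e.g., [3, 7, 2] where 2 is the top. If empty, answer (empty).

After op 1 (push 12): stack=[12] mem=[0,0,0,0]
After op 2 (pop): stack=[empty] mem=[0,0,0,0]
After op 3 (RCL M0): stack=[0] mem=[0,0,0,0]
After op 4 (pop): stack=[empty] mem=[0,0,0,0]
After op 5 (RCL M0): stack=[0] mem=[0,0,0,0]
After op 6 (STO M0): stack=[empty] mem=[0,0,0,0]
After op 7 (push 7): stack=[7] mem=[0,0,0,0]
After op 8 (STO M2): stack=[empty] mem=[0,0,7,0]
After op 9 (RCL M2): stack=[7] mem=[0,0,7,0]
After op 10 (pop): stack=[empty] mem=[0,0,7,0]
After op 11 (push 14): stack=[14] mem=[0,0,7,0]
After op 12 (push 5): stack=[14,5] mem=[0,0,7,0]

[14, 5]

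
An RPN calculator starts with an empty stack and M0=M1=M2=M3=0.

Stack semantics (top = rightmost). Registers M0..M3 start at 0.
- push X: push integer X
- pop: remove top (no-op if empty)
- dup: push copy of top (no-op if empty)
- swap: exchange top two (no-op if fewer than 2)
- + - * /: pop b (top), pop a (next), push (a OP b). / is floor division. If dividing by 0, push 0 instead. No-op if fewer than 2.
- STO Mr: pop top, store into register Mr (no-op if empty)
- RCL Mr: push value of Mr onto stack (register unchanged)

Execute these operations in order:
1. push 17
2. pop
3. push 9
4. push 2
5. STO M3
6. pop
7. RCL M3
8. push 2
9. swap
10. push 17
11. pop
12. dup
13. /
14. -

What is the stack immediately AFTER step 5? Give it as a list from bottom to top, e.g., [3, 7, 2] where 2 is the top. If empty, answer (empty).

After op 1 (push 17): stack=[17] mem=[0,0,0,0]
After op 2 (pop): stack=[empty] mem=[0,0,0,0]
After op 3 (push 9): stack=[9] mem=[0,0,0,0]
After op 4 (push 2): stack=[9,2] mem=[0,0,0,0]
After op 5 (STO M3): stack=[9] mem=[0,0,0,2]

[9]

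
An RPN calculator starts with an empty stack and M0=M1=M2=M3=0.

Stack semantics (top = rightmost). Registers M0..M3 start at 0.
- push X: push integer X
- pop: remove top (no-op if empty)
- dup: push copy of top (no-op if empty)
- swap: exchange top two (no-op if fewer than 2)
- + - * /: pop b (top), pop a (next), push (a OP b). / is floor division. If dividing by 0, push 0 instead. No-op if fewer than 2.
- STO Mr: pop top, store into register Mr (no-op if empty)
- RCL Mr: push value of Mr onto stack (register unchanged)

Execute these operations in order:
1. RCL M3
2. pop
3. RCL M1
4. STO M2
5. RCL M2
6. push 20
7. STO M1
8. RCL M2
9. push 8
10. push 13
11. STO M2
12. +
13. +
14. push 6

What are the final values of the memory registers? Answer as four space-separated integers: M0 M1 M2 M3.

Answer: 0 20 13 0

Derivation:
After op 1 (RCL M3): stack=[0] mem=[0,0,0,0]
After op 2 (pop): stack=[empty] mem=[0,0,0,0]
After op 3 (RCL M1): stack=[0] mem=[0,0,0,0]
After op 4 (STO M2): stack=[empty] mem=[0,0,0,0]
After op 5 (RCL M2): stack=[0] mem=[0,0,0,0]
After op 6 (push 20): stack=[0,20] mem=[0,0,0,0]
After op 7 (STO M1): stack=[0] mem=[0,20,0,0]
After op 8 (RCL M2): stack=[0,0] mem=[0,20,0,0]
After op 9 (push 8): stack=[0,0,8] mem=[0,20,0,0]
After op 10 (push 13): stack=[0,0,8,13] mem=[0,20,0,0]
After op 11 (STO M2): stack=[0,0,8] mem=[0,20,13,0]
After op 12 (+): stack=[0,8] mem=[0,20,13,0]
After op 13 (+): stack=[8] mem=[0,20,13,0]
After op 14 (push 6): stack=[8,6] mem=[0,20,13,0]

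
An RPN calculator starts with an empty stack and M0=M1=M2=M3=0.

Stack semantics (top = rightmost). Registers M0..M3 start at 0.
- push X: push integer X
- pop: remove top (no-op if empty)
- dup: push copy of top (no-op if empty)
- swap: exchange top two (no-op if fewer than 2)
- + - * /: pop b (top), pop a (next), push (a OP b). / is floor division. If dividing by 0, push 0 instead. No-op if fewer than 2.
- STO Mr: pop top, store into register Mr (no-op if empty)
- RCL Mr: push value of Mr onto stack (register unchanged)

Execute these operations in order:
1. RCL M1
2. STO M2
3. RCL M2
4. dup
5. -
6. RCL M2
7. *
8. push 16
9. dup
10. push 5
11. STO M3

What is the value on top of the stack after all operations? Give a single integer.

Answer: 16

Derivation:
After op 1 (RCL M1): stack=[0] mem=[0,0,0,0]
After op 2 (STO M2): stack=[empty] mem=[0,0,0,0]
After op 3 (RCL M2): stack=[0] mem=[0,0,0,0]
After op 4 (dup): stack=[0,0] mem=[0,0,0,0]
After op 5 (-): stack=[0] mem=[0,0,0,0]
After op 6 (RCL M2): stack=[0,0] mem=[0,0,0,0]
After op 7 (*): stack=[0] mem=[0,0,0,0]
After op 8 (push 16): stack=[0,16] mem=[0,0,0,0]
After op 9 (dup): stack=[0,16,16] mem=[0,0,0,0]
After op 10 (push 5): stack=[0,16,16,5] mem=[0,0,0,0]
After op 11 (STO M3): stack=[0,16,16] mem=[0,0,0,5]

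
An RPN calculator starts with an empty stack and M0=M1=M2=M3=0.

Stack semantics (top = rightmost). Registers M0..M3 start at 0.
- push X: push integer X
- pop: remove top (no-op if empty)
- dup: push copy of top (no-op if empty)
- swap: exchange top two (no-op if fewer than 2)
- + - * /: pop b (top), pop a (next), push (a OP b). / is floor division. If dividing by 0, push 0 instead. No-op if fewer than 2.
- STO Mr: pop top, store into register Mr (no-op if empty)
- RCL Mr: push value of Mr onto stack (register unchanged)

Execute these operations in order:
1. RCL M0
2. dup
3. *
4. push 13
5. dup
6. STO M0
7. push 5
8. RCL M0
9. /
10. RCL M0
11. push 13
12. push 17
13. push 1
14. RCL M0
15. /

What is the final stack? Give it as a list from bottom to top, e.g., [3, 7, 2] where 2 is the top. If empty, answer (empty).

After op 1 (RCL M0): stack=[0] mem=[0,0,0,0]
After op 2 (dup): stack=[0,0] mem=[0,0,0,0]
After op 3 (*): stack=[0] mem=[0,0,0,0]
After op 4 (push 13): stack=[0,13] mem=[0,0,0,0]
After op 5 (dup): stack=[0,13,13] mem=[0,0,0,0]
After op 6 (STO M0): stack=[0,13] mem=[13,0,0,0]
After op 7 (push 5): stack=[0,13,5] mem=[13,0,0,0]
After op 8 (RCL M0): stack=[0,13,5,13] mem=[13,0,0,0]
After op 9 (/): stack=[0,13,0] mem=[13,0,0,0]
After op 10 (RCL M0): stack=[0,13,0,13] mem=[13,0,0,0]
After op 11 (push 13): stack=[0,13,0,13,13] mem=[13,0,0,0]
After op 12 (push 17): stack=[0,13,0,13,13,17] mem=[13,0,0,0]
After op 13 (push 1): stack=[0,13,0,13,13,17,1] mem=[13,0,0,0]
After op 14 (RCL M0): stack=[0,13,0,13,13,17,1,13] mem=[13,0,0,0]
After op 15 (/): stack=[0,13,0,13,13,17,0] mem=[13,0,0,0]

Answer: [0, 13, 0, 13, 13, 17, 0]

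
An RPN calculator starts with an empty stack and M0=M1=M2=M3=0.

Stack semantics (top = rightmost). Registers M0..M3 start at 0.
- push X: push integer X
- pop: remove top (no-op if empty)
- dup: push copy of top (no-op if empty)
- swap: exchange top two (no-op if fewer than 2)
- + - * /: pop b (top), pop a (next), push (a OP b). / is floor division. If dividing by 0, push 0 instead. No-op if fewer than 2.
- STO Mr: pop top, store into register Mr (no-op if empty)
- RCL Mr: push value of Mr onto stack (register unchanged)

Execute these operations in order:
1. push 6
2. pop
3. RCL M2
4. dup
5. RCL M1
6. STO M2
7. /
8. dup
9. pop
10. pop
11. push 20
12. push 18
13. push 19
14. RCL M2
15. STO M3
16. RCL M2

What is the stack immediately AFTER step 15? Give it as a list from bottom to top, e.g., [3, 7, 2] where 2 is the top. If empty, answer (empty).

After op 1 (push 6): stack=[6] mem=[0,0,0,0]
After op 2 (pop): stack=[empty] mem=[0,0,0,0]
After op 3 (RCL M2): stack=[0] mem=[0,0,0,0]
After op 4 (dup): stack=[0,0] mem=[0,0,0,0]
After op 5 (RCL M1): stack=[0,0,0] mem=[0,0,0,0]
After op 6 (STO M2): stack=[0,0] mem=[0,0,0,0]
After op 7 (/): stack=[0] mem=[0,0,0,0]
After op 8 (dup): stack=[0,0] mem=[0,0,0,0]
After op 9 (pop): stack=[0] mem=[0,0,0,0]
After op 10 (pop): stack=[empty] mem=[0,0,0,0]
After op 11 (push 20): stack=[20] mem=[0,0,0,0]
After op 12 (push 18): stack=[20,18] mem=[0,0,0,0]
After op 13 (push 19): stack=[20,18,19] mem=[0,0,0,0]
After op 14 (RCL M2): stack=[20,18,19,0] mem=[0,0,0,0]
After op 15 (STO M3): stack=[20,18,19] mem=[0,0,0,0]

[20, 18, 19]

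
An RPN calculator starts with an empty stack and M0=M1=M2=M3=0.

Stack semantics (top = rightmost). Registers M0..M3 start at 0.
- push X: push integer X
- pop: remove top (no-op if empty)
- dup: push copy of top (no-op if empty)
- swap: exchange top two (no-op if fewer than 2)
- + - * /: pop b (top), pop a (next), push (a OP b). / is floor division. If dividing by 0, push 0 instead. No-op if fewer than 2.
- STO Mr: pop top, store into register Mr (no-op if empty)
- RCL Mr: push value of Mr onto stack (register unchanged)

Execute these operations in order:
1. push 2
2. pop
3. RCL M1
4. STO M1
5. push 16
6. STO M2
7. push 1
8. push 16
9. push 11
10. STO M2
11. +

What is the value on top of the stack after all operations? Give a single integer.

Answer: 17

Derivation:
After op 1 (push 2): stack=[2] mem=[0,0,0,0]
After op 2 (pop): stack=[empty] mem=[0,0,0,0]
After op 3 (RCL M1): stack=[0] mem=[0,0,0,0]
After op 4 (STO M1): stack=[empty] mem=[0,0,0,0]
After op 5 (push 16): stack=[16] mem=[0,0,0,0]
After op 6 (STO M2): stack=[empty] mem=[0,0,16,0]
After op 7 (push 1): stack=[1] mem=[0,0,16,0]
After op 8 (push 16): stack=[1,16] mem=[0,0,16,0]
After op 9 (push 11): stack=[1,16,11] mem=[0,0,16,0]
After op 10 (STO M2): stack=[1,16] mem=[0,0,11,0]
After op 11 (+): stack=[17] mem=[0,0,11,0]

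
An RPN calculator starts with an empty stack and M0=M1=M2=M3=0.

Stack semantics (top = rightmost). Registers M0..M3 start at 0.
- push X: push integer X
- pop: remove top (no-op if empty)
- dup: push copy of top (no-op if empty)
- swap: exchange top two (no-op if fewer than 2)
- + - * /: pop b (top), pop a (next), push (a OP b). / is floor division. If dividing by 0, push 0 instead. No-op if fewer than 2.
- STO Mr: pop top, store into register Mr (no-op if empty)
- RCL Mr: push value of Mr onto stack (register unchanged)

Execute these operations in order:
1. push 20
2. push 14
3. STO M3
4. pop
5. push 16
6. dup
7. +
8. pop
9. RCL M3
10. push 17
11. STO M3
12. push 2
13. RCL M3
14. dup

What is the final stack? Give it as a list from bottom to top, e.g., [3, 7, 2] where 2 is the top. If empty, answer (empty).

Answer: [14, 2, 17, 17]

Derivation:
After op 1 (push 20): stack=[20] mem=[0,0,0,0]
After op 2 (push 14): stack=[20,14] mem=[0,0,0,0]
After op 3 (STO M3): stack=[20] mem=[0,0,0,14]
After op 4 (pop): stack=[empty] mem=[0,0,0,14]
After op 5 (push 16): stack=[16] mem=[0,0,0,14]
After op 6 (dup): stack=[16,16] mem=[0,0,0,14]
After op 7 (+): stack=[32] mem=[0,0,0,14]
After op 8 (pop): stack=[empty] mem=[0,0,0,14]
After op 9 (RCL M3): stack=[14] mem=[0,0,0,14]
After op 10 (push 17): stack=[14,17] mem=[0,0,0,14]
After op 11 (STO M3): stack=[14] mem=[0,0,0,17]
After op 12 (push 2): stack=[14,2] mem=[0,0,0,17]
After op 13 (RCL M3): stack=[14,2,17] mem=[0,0,0,17]
After op 14 (dup): stack=[14,2,17,17] mem=[0,0,0,17]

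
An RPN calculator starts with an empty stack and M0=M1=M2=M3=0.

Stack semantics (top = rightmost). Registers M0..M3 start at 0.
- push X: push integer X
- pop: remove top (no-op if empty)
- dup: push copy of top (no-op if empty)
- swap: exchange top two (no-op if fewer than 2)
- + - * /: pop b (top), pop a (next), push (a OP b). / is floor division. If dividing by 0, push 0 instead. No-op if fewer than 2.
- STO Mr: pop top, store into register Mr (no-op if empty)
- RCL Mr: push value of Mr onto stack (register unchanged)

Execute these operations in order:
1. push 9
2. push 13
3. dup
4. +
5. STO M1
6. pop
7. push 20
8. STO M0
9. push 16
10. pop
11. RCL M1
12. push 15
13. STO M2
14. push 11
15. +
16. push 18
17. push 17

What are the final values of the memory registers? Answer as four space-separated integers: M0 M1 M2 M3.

Answer: 20 26 15 0

Derivation:
After op 1 (push 9): stack=[9] mem=[0,0,0,0]
After op 2 (push 13): stack=[9,13] mem=[0,0,0,0]
After op 3 (dup): stack=[9,13,13] mem=[0,0,0,0]
After op 4 (+): stack=[9,26] mem=[0,0,0,0]
After op 5 (STO M1): stack=[9] mem=[0,26,0,0]
After op 6 (pop): stack=[empty] mem=[0,26,0,0]
After op 7 (push 20): stack=[20] mem=[0,26,0,0]
After op 8 (STO M0): stack=[empty] mem=[20,26,0,0]
After op 9 (push 16): stack=[16] mem=[20,26,0,0]
After op 10 (pop): stack=[empty] mem=[20,26,0,0]
After op 11 (RCL M1): stack=[26] mem=[20,26,0,0]
After op 12 (push 15): stack=[26,15] mem=[20,26,0,0]
After op 13 (STO M2): stack=[26] mem=[20,26,15,0]
After op 14 (push 11): stack=[26,11] mem=[20,26,15,0]
After op 15 (+): stack=[37] mem=[20,26,15,0]
After op 16 (push 18): stack=[37,18] mem=[20,26,15,0]
After op 17 (push 17): stack=[37,18,17] mem=[20,26,15,0]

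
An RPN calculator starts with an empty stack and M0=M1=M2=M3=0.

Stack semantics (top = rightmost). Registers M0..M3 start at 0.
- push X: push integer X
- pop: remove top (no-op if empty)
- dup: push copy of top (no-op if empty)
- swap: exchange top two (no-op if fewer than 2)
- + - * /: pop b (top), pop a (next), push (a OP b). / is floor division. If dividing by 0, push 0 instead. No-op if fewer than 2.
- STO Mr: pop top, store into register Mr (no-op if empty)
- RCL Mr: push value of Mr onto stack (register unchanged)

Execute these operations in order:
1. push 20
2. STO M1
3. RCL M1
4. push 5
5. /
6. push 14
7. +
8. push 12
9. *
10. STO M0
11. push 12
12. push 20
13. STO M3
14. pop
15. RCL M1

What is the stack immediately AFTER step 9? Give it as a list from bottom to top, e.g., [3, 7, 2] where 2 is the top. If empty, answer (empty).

After op 1 (push 20): stack=[20] mem=[0,0,0,0]
After op 2 (STO M1): stack=[empty] mem=[0,20,0,0]
After op 3 (RCL M1): stack=[20] mem=[0,20,0,0]
After op 4 (push 5): stack=[20,5] mem=[0,20,0,0]
After op 5 (/): stack=[4] mem=[0,20,0,0]
After op 6 (push 14): stack=[4,14] mem=[0,20,0,0]
After op 7 (+): stack=[18] mem=[0,20,0,0]
After op 8 (push 12): stack=[18,12] mem=[0,20,0,0]
After op 9 (*): stack=[216] mem=[0,20,0,0]

[216]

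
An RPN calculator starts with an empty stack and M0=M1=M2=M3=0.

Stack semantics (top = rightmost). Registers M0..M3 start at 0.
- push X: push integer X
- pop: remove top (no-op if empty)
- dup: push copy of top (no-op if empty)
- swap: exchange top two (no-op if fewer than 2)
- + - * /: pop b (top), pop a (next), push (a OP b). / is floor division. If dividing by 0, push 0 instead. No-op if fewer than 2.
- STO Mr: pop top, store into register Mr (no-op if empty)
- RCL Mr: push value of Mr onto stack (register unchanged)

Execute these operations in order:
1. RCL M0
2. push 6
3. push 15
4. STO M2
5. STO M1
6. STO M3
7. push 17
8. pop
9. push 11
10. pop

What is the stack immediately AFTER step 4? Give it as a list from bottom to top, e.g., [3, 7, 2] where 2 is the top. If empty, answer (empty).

After op 1 (RCL M0): stack=[0] mem=[0,0,0,0]
After op 2 (push 6): stack=[0,6] mem=[0,0,0,0]
After op 3 (push 15): stack=[0,6,15] mem=[0,0,0,0]
After op 4 (STO M2): stack=[0,6] mem=[0,0,15,0]

[0, 6]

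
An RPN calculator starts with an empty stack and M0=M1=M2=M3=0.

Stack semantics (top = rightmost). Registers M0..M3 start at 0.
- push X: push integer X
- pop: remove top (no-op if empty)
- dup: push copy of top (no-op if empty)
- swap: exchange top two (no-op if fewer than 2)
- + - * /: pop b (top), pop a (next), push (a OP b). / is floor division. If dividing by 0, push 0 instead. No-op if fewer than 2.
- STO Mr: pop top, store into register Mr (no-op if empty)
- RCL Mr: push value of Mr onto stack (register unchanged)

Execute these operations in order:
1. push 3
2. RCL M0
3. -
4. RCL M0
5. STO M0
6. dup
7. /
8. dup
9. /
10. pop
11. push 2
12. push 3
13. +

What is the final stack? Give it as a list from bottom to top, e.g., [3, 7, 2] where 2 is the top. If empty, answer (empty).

After op 1 (push 3): stack=[3] mem=[0,0,0,0]
After op 2 (RCL M0): stack=[3,0] mem=[0,0,0,0]
After op 3 (-): stack=[3] mem=[0,0,0,0]
After op 4 (RCL M0): stack=[3,0] mem=[0,0,0,0]
After op 5 (STO M0): stack=[3] mem=[0,0,0,0]
After op 6 (dup): stack=[3,3] mem=[0,0,0,0]
After op 7 (/): stack=[1] mem=[0,0,0,0]
After op 8 (dup): stack=[1,1] mem=[0,0,0,0]
After op 9 (/): stack=[1] mem=[0,0,0,0]
After op 10 (pop): stack=[empty] mem=[0,0,0,0]
After op 11 (push 2): stack=[2] mem=[0,0,0,0]
After op 12 (push 3): stack=[2,3] mem=[0,0,0,0]
After op 13 (+): stack=[5] mem=[0,0,0,0]

Answer: [5]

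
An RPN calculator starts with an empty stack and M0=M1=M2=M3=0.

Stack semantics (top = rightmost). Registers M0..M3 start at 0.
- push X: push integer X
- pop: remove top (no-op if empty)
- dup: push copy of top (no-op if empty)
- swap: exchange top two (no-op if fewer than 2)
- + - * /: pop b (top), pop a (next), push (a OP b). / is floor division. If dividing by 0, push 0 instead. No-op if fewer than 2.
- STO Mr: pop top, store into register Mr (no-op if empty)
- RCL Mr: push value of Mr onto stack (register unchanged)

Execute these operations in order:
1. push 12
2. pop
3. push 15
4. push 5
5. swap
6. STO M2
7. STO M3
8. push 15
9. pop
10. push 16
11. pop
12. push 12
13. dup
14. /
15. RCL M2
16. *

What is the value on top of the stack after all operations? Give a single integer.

Answer: 15

Derivation:
After op 1 (push 12): stack=[12] mem=[0,0,0,0]
After op 2 (pop): stack=[empty] mem=[0,0,0,0]
After op 3 (push 15): stack=[15] mem=[0,0,0,0]
After op 4 (push 5): stack=[15,5] mem=[0,0,0,0]
After op 5 (swap): stack=[5,15] mem=[0,0,0,0]
After op 6 (STO M2): stack=[5] mem=[0,0,15,0]
After op 7 (STO M3): stack=[empty] mem=[0,0,15,5]
After op 8 (push 15): stack=[15] mem=[0,0,15,5]
After op 9 (pop): stack=[empty] mem=[0,0,15,5]
After op 10 (push 16): stack=[16] mem=[0,0,15,5]
After op 11 (pop): stack=[empty] mem=[0,0,15,5]
After op 12 (push 12): stack=[12] mem=[0,0,15,5]
After op 13 (dup): stack=[12,12] mem=[0,0,15,5]
After op 14 (/): stack=[1] mem=[0,0,15,5]
After op 15 (RCL M2): stack=[1,15] mem=[0,0,15,5]
After op 16 (*): stack=[15] mem=[0,0,15,5]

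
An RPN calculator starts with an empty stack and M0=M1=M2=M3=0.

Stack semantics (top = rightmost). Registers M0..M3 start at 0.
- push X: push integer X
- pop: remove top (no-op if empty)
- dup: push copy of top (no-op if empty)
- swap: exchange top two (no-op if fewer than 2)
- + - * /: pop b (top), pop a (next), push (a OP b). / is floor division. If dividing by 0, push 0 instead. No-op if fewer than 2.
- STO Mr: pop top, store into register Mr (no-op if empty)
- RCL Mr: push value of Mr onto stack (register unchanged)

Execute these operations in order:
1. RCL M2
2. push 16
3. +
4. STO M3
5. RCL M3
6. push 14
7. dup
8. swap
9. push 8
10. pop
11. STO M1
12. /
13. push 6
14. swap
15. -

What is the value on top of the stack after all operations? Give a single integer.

After op 1 (RCL M2): stack=[0] mem=[0,0,0,0]
After op 2 (push 16): stack=[0,16] mem=[0,0,0,0]
After op 3 (+): stack=[16] mem=[0,0,0,0]
After op 4 (STO M3): stack=[empty] mem=[0,0,0,16]
After op 5 (RCL M3): stack=[16] mem=[0,0,0,16]
After op 6 (push 14): stack=[16,14] mem=[0,0,0,16]
After op 7 (dup): stack=[16,14,14] mem=[0,0,0,16]
After op 8 (swap): stack=[16,14,14] mem=[0,0,0,16]
After op 9 (push 8): stack=[16,14,14,8] mem=[0,0,0,16]
After op 10 (pop): stack=[16,14,14] mem=[0,0,0,16]
After op 11 (STO M1): stack=[16,14] mem=[0,14,0,16]
After op 12 (/): stack=[1] mem=[0,14,0,16]
After op 13 (push 6): stack=[1,6] mem=[0,14,0,16]
After op 14 (swap): stack=[6,1] mem=[0,14,0,16]
After op 15 (-): stack=[5] mem=[0,14,0,16]

Answer: 5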